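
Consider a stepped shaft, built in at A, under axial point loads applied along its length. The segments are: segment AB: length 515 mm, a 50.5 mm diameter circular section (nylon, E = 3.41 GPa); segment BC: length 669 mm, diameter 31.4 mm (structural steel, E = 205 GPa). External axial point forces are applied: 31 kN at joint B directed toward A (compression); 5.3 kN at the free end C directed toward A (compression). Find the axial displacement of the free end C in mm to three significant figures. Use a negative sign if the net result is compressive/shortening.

-2.76 mm

Internal axial forces (sectioning from the free end, tension +): N_BC = -5.3 kN, N_AB = -36.3 kN.
A_AB = 2003 mm².
A_BC = 774.4 mm².
δ_AB = -36300·515/(2003·3410) = -2.737 mm
δ_BC = -5300·669/(774.4·205000) = -0.02234 mm
δ = Σδ_i = -2.759 mm.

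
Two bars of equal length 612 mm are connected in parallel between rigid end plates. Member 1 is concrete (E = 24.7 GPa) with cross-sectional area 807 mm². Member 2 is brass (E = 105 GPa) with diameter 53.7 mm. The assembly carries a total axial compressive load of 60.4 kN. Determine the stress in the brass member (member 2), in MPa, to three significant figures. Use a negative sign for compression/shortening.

A_2 = 2265 mm².
Equal strain + equilibrium ⇒ each member carries load in proportion to AE: A₁E₁ = 19930000 N, A₂E₂ = 237800000 N, ΣAE = 257700000 N.
σ₂ = P·E₂/ΣAE = -60400·105000/257700000 = -24.61 MPa.

-24.6 MPa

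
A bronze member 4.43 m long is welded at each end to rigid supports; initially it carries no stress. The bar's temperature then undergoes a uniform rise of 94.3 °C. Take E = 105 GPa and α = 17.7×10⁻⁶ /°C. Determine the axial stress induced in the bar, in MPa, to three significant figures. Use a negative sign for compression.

Free thermal expansion αLΔT = 17.7e-6 · 4430 · 94.3 = 7.394 mm.
The walls impose strain ε = −(7.394)/4430 = -1.6691e-03; σ = Eε = 105000 · -1.6691e-03 = -175.3 MPa.

-175 MPa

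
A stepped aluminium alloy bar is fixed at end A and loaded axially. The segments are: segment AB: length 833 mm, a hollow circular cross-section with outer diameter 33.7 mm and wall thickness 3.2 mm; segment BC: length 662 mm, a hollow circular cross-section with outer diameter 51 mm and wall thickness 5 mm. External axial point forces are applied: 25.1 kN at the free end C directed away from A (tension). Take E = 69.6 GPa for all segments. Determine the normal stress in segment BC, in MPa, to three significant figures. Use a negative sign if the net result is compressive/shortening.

Internal axial forces (sectioning from the free end, tension +): N_BC = 25.1 kN, N_AB = 25.1 kN.
A_BC = 722.6 mm².
σ_BC = N_BC/A_BC = 25100/722.6 = 34.74 MPa.

34.7 MPa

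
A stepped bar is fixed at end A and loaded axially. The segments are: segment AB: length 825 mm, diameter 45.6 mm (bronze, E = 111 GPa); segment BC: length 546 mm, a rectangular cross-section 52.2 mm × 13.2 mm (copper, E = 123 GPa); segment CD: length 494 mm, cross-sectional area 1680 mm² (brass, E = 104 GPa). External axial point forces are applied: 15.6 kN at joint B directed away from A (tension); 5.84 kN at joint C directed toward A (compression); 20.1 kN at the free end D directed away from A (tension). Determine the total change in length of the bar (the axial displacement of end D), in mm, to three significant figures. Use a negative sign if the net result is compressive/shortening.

0.285 mm

Internal axial forces (sectioning from the free end, tension +): N_CD = 20.1 kN, N_BC = 14.26 kN, N_AB = 29.86 kN.
A_AB = 1633 mm².
A_BC = 689 mm².
δ_AB = 29860·825/(1633·111000) = 0.1359 mm
δ_BC = 14260·546/(689·123000) = 0.09187 mm
δ_CD = 20100·494/(1680·104000) = 0.05683 mm
δ = Σδ_i = 0.2846 mm.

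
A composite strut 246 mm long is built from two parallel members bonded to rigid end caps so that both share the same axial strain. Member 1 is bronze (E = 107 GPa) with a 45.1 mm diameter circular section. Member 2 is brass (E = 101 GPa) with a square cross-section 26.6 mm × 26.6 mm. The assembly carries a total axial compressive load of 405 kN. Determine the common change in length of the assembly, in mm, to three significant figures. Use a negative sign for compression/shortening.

A_1 = 1598 mm².
A_2 = 707.6 mm².
Equal strain + equilibrium ⇒ each member carries load in proportion to AE: A₁E₁ = 170900000 N, A₂E₂ = 71460000 N, ΣAE = 242400000 N.
δ = PL/ΣAE = -405000·246/242400000 = -0.411 mm.

-0.411 mm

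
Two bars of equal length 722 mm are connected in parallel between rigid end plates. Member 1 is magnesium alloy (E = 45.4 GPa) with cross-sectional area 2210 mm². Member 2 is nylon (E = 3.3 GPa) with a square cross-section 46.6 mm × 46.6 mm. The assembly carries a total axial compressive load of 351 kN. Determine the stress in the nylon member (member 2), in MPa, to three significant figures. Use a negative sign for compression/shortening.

A_2 = 2172 mm².
Equal strain + equilibrium ⇒ each member carries load in proportion to AE: A₁E₁ = 100300000 N, A₂E₂ = 7166000 N, ΣAE = 107500000 N.
σ₂ = P·E₂/ΣAE = -351000·3300/107500000 = -10.77 MPa.

-10.8 MPa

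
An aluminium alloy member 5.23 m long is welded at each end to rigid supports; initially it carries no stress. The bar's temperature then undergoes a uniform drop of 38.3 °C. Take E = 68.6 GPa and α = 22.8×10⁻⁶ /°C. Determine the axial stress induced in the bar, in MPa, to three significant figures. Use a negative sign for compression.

Free thermal expansion αLΔT = 22.8e-6 · 5230 · -38.3 = -4.567 mm.
The walls impose strain ε = −(-4.567)/5230 = 8.7324e-04; σ = Eε = 68600 · 8.7324e-04 = 59.9 MPa.

59.9 MPa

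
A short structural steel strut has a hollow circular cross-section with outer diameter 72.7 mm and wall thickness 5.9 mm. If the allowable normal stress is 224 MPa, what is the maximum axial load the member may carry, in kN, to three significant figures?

277 kN

A = 1238 mm².
P_max = σ_allow · A = 224 · 1238 = 277300 N = 277.3 kN.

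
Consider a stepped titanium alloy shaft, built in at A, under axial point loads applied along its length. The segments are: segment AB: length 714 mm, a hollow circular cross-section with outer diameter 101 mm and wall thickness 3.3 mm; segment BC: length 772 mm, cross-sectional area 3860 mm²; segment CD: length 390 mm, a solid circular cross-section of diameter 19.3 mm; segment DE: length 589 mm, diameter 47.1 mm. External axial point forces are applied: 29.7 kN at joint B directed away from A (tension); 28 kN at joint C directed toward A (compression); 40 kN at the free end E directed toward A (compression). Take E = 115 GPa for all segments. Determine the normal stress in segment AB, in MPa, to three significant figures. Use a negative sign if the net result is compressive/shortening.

-37.8 MPa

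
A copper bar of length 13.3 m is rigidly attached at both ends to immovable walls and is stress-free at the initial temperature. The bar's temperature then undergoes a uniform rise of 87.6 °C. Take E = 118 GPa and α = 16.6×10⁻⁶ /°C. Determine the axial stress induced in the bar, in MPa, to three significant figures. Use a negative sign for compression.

Free thermal expansion αLΔT = 16.6e-6 · 13300 · 87.6 = 19.34 mm.
The walls impose strain ε = −(19.34)/13300 = -1.4542e-03; σ = Eε = 118000 · -1.4542e-03 = -171.6 MPa.

-172 MPa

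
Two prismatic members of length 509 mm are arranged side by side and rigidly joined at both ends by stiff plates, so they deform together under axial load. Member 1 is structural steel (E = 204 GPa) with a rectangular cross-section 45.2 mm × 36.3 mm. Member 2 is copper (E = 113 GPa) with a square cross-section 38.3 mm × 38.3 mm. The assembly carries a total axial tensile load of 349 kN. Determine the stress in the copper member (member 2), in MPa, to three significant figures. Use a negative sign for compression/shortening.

78.8 MPa

A_1 = 1641 mm².
A_2 = 1467 mm².
Equal strain + equilibrium ⇒ each member carries load in proportion to AE: A₁E₁ = 334700000 N, A₂E₂ = 165800000 N, ΣAE = 500500000 N.
σ₂ = P·E₂/ΣAE = 349000·113000/500500000 = 78.8 MPa.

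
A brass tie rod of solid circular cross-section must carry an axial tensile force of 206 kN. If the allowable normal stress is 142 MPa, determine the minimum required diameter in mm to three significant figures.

Required area A ≥ P/σ_allow = 206000/142 = 1451 mm².
For a solid circular section, d ≥ √(4A/π) = 42.98 mm.

43.0 mm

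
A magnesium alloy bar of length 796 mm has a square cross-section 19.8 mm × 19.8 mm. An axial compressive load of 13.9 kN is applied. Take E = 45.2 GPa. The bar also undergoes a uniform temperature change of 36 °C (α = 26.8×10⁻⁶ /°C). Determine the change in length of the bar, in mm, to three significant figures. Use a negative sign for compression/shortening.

A = 392 mm².
δ_mech = NL/(AE) = -13900·796/(392·45200) = -0.6244 mm.
δ_thermal = αLΔT = 26.8e-6·796·36 = 0.768 mm.
δ = δ_mech + δ_thermal = 0.1436 mm.

0.144 mm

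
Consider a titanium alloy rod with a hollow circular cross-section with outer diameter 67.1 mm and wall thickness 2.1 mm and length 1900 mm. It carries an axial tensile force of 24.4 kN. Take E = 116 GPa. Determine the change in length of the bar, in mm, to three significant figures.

0.932 mm

A = 428.8 mm².
δ_mech = NL/(AE) = 24400·1900/(428.8·116000) = 0.932 mm.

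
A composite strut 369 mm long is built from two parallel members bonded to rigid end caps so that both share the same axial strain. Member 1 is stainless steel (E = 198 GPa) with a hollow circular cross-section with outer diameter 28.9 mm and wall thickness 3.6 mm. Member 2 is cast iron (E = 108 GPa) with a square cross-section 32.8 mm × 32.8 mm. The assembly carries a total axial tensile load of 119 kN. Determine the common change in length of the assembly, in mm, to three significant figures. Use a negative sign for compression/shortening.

0.254 mm

A_1 = 286.1 mm².
A_2 = 1076 mm².
Equal strain + equilibrium ⇒ each member carries load in proportion to AE: A₁E₁ = 56650000 N, A₂E₂ = 116200000 N, ΣAE = 172800000 N.
δ = PL/ΣAE = 119000·369/172800000 = 0.254 mm.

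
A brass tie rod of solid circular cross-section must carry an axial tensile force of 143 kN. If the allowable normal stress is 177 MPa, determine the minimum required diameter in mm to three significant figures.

Required area A ≥ P/σ_allow = 143000/177 = 807.9 mm².
For a solid circular section, d ≥ √(4A/π) = 32.07 mm.

32.1 mm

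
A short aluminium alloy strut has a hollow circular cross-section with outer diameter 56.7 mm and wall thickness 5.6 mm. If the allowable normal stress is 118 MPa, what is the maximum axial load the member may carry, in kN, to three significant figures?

A = 899 mm².
P_max = σ_allow · A = 118 · 899 = 106100 N = 106.1 kN.

106 kN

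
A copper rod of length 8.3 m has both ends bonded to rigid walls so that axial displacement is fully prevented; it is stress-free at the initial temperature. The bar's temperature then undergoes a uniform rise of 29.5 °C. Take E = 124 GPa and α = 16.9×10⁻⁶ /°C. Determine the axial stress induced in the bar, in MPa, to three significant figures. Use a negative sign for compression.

-61.8 MPa

Free thermal expansion αLΔT = 16.9e-6 · 8300 · 29.5 = 4.138 mm.
The walls impose strain ε = −(4.138)/8300 = -4.9855e-04; σ = Eε = 124000 · -4.9855e-04 = -61.82 MPa.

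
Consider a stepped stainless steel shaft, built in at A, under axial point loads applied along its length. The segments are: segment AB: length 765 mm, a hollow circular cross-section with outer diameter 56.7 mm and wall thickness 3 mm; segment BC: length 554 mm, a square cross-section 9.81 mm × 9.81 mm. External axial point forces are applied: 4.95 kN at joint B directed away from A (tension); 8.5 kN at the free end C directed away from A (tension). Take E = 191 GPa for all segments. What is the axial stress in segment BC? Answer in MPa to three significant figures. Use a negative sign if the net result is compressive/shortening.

Internal axial forces (sectioning from the free end, tension +): N_BC = 8.5 kN, N_AB = 13.45 kN.
A_BC = 96.24 mm².
σ_BC = N_BC/A_BC = 8500/96.24 = 88.32 MPa.

88.3 MPa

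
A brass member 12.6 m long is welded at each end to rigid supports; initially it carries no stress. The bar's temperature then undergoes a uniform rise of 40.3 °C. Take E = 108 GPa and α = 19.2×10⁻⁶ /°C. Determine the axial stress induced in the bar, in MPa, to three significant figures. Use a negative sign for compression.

Free thermal expansion αLΔT = 19.2e-6 · 12600 · 40.3 = 9.749 mm.
The walls impose strain ε = −(9.749)/12600 = -7.7376e-04; σ = Eε = 108000 · -7.7376e-04 = -83.57 MPa.

-83.6 MPa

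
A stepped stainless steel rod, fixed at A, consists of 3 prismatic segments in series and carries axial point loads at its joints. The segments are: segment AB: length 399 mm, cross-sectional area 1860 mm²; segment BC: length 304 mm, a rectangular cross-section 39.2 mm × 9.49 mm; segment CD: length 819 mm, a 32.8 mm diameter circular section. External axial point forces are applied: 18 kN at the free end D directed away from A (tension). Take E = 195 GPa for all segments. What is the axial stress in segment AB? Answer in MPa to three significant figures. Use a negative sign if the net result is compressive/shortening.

Internal axial forces (sectioning from the free end, tension +): N_CD = 18 kN, N_BC = 18 kN, N_AB = 18 kN.
σ_AB = N_AB/A_AB = 18000/1860 = 9.677 MPa.

9.68 MPa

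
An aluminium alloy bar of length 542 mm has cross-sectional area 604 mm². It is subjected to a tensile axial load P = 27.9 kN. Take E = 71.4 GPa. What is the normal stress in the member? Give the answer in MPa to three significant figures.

σ = N/A = 27900/604 = 46.19 MPa.

46.2 MPa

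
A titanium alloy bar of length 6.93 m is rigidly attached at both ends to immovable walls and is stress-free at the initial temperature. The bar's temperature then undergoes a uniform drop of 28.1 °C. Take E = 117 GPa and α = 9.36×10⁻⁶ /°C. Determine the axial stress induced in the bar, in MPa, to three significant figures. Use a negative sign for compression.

30.8 MPa

Free thermal expansion αLΔT = 9.36e-6 · 6930 · -28.1 = -1.823 mm.
The walls impose strain ε = −(-1.823)/6930 = 2.6302e-04; σ = Eε = 117000 · 2.6302e-04 = 30.77 MPa.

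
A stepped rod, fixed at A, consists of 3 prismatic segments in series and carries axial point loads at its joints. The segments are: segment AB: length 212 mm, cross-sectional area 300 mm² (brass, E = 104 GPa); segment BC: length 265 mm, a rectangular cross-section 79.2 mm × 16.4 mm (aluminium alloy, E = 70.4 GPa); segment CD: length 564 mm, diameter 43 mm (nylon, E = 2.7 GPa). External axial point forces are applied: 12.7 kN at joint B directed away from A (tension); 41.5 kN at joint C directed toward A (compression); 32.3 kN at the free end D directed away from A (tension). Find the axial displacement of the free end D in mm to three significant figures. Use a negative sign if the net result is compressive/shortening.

Internal axial forces (sectioning from the free end, tension +): N_CD = 32.3 kN, N_BC = -9.2 kN, N_AB = 3.5 kN.
A_BC = 1299 mm².
A_CD = 1452 mm².
δ_AB = 3500·212/(300·104000) = 0.02378 mm
δ_BC = -9200·265/(1299·70400) = -0.02666 mm
δ_CD = 32300·564/(1452·2700) = 4.646 mm
δ = Σδ_i = 4.643 mm.

4.64 mm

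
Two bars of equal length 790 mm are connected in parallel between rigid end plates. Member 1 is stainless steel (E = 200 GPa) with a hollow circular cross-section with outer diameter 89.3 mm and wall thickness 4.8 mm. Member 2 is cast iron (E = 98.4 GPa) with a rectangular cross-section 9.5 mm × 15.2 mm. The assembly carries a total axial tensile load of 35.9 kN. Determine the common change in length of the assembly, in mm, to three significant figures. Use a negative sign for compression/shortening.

A_1 = 1274 mm².
A_2 = 144.4 mm².
Equal strain + equilibrium ⇒ each member carries load in proportion to AE: A₁E₁ = 254800000 N, A₂E₂ = 14210000 N, ΣAE = 269100000 N.
δ = PL/ΣAE = 35900·790/269100000 = 0.1054 mm.

0.105 mm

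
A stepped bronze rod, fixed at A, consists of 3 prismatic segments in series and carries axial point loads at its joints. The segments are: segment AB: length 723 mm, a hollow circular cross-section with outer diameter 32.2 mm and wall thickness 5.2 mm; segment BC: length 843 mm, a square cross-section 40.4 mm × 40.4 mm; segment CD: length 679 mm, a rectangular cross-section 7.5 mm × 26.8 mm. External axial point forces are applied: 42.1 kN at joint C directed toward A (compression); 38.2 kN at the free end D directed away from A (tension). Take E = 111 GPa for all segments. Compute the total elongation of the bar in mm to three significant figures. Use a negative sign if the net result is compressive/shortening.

1.09 mm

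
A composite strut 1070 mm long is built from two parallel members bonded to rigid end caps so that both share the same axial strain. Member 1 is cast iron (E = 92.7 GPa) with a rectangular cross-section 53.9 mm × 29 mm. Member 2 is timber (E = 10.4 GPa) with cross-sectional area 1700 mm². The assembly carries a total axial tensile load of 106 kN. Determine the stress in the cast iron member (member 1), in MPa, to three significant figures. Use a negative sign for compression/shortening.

A_1 = 1563 mm².
Equal strain + equilibrium ⇒ each member carries load in proportion to AE: A₁E₁ = 144900000 N, A₂E₂ = 17680000 N, ΣAE = 162600000 N.
σ₁ = P·E₁/ΣAE = 106000·92700/162600000 = 60.44 MPa.

60.4 MPa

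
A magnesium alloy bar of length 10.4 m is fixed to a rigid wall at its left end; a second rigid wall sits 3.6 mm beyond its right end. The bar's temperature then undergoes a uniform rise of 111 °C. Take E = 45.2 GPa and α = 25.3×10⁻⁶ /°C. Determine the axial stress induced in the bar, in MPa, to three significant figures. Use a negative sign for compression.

Free thermal expansion αLΔT = 25.3e-6 · 10400 · 111 = 29.21 mm.
The walls engage after the gap closes; constrained expansion = 29.21 − 3.6 = 25.61 mm.
The walls impose strain ε = −(25.61)/10400 = -2.4621e-03; σ = Eε = 45200 · -2.4621e-03 = -111.3 MPa.

-111 MPa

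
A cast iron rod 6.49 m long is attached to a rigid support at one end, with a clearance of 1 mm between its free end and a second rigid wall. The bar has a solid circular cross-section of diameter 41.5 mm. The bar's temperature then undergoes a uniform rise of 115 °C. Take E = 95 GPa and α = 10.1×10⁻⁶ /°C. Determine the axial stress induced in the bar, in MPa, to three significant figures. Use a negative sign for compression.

Free thermal expansion αLΔT = 10.1e-6 · 6490 · 115 = 7.538 mm.
The walls engage after the gap closes; constrained expansion = 7.538 − 1 = 6.538 mm.
The walls impose strain ε = −(6.538)/6490 = -1.0074e-03; σ = Eε = 95000 · -1.0074e-03 = -95.7 MPa.

-95.7 MPa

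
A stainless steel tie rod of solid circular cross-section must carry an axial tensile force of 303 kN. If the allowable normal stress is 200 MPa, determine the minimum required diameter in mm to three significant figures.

43.9 mm

Required area A ≥ P/σ_allow = 303000/200 = 1515 mm².
For a solid circular section, d ≥ √(4A/π) = 43.92 mm.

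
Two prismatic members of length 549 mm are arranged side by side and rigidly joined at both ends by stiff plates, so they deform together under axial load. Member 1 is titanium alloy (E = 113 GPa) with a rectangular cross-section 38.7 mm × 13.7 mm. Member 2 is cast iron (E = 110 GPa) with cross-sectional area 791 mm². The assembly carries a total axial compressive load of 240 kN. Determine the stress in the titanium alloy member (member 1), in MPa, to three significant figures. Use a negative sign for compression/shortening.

-185 MPa

A_1 = 530.2 mm².
Equal strain + equilibrium ⇒ each member carries load in proportion to AE: A₁E₁ = 59910000 N, A₂E₂ = 87010000 N, ΣAE = 146900000 N.
σ₁ = P·E₁/ΣAE = -240000·113000/146900000 = -184.6 MPa.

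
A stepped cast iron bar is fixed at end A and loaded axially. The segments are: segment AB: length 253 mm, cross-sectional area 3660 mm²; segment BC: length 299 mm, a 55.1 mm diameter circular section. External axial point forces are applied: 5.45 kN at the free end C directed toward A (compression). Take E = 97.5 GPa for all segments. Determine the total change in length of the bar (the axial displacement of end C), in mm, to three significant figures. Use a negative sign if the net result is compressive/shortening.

Internal axial forces (sectioning from the free end, tension +): N_BC = -5.45 kN, N_AB = -5.45 kN.
A_BC = 2384 mm².
δ_AB = -5450·253/(3660·97500) = -0.003864 mm
δ_BC = -5450·299/(2384·97500) = -0.007009 mm
δ = Σδ_i = -0.01087 mm.

-0.0109 mm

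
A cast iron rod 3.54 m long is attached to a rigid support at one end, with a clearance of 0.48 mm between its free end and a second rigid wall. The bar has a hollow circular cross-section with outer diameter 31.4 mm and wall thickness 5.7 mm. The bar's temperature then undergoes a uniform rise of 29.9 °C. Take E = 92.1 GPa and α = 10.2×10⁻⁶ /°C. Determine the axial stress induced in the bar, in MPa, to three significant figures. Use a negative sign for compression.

Free thermal expansion αLΔT = 10.2e-6 · 3540 · 29.9 = 1.08 mm.
The walls engage after the gap closes; constrained expansion = 1.08 − 0.48 = 0.5996 mm.
The walls impose strain ε = −(0.5996)/3540 = -1.6939e-04; σ = Eε = 92100 · -1.6939e-04 = -15.6 MPa.

-15.6 MPa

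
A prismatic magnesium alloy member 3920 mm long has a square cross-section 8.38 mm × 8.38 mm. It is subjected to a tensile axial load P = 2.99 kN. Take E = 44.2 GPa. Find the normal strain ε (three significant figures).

9.63e-04

A = 70.22 mm².
σ = N/A = 42.58 MPa; ε = σ/E = 42.58/44200 = 9.633e-04.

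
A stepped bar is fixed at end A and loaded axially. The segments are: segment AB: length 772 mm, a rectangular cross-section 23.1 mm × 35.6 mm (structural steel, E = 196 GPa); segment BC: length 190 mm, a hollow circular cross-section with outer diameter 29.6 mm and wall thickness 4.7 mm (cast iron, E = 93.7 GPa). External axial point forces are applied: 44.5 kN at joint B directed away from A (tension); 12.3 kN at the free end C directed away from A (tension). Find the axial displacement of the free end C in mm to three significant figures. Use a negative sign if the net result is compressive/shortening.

0.340 mm

Internal axial forces (sectioning from the free end, tension +): N_BC = 12.3 kN, N_AB = 56.8 kN.
A_AB = 822.4 mm².
A_BC = 367.7 mm².
δ_AB = 56800·772/(822.4·196000) = 0.272 mm
δ_BC = 12300·190/(367.7·93700) = 0.06784 mm
δ = Σδ_i = 0.3399 mm.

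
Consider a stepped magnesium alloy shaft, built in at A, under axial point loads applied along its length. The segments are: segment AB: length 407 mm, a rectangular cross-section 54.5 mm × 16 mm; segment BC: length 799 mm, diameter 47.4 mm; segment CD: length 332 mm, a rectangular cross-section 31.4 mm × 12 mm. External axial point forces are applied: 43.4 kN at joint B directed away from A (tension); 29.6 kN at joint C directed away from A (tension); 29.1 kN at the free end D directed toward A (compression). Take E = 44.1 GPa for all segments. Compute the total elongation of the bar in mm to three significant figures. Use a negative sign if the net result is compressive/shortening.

-0.112 mm

Internal axial forces (sectioning from the free end, tension +): N_CD = -29.1 kN, N_BC = 0.5 kN, N_AB = 43.9 kN.
A_AB = 872 mm².
A_BC = 1765 mm².
A_CD = 376.8 mm².
δ_AB = 43900·407/(872·44100) = 0.4646 mm
δ_BC = 500·799/(1765·44100) = 0.005134 mm
δ_CD = -29100·332/(376.8·44100) = -0.5814 mm
δ = Σδ_i = -0.1116 mm.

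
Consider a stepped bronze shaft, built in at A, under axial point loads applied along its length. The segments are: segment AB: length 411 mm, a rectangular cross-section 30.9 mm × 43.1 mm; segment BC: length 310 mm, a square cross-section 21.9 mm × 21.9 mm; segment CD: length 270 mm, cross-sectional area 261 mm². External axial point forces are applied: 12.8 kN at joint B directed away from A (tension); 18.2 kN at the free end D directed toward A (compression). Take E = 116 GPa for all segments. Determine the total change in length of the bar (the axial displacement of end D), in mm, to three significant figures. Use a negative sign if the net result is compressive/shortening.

-0.278 mm

Internal axial forces (sectioning from the free end, tension +): N_CD = -18.2 kN, N_BC = -18.2 kN, N_AB = -5.4 kN.
A_AB = 1332 mm².
A_BC = 479.6 mm².
δ_AB = -5400·411/(1332·116000) = -0.01437 mm
δ_BC = -18200·310/(479.6·116000) = -0.1014 mm
δ_CD = -18200·270/(261·116000) = -0.1623 mm
δ = Σδ_i = -0.2781 mm.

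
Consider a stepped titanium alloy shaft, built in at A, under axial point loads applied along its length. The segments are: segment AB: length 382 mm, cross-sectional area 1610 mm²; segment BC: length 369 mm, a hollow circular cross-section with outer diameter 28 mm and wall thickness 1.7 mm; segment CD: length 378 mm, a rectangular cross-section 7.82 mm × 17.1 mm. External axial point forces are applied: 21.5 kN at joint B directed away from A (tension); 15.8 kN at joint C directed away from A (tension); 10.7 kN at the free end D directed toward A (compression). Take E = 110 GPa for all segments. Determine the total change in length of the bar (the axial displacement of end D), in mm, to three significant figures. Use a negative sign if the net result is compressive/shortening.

Internal axial forces (sectioning from the free end, tension +): N_CD = -10.7 kN, N_BC = 5.1 kN, N_AB = 26.6 kN.
A_BC = 140.5 mm².
A_CD = 133.7 mm².
δ_AB = 26600·382/(1610·110000) = 0.05738 mm
δ_BC = 5100·369/(140.5·110000) = 0.1218 mm
δ_CD = -10700·378/(133.7·110000) = -0.275 mm
δ = Σδ_i = -0.09579 mm.

-0.0958 mm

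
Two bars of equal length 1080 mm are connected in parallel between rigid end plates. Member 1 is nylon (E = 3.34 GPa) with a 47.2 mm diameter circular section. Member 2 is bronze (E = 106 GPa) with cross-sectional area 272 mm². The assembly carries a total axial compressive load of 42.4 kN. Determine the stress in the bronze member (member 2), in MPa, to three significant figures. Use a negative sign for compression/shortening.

-130 MPa

A_1 = 1750 mm².
Equal strain + equilibrium ⇒ each member carries load in proportion to AE: A₁E₁ = 5844000 N, A₂E₂ = 28830000 N, ΣAE = 34680000 N.
σ₂ = P·E₂/ΣAE = -42400·106000/34680000 = -129.6 MPa.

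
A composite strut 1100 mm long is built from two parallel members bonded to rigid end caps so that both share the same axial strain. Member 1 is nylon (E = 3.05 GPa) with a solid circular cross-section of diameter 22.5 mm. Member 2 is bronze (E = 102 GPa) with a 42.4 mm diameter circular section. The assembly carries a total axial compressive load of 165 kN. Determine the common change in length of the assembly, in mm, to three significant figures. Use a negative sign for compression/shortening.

A_1 = 397.6 mm².
A_2 = 1412 mm².
Equal strain + equilibrium ⇒ each member carries load in proportion to AE: A₁E₁ = 1213000 N, A₂E₂ = 144000000 N, ΣAE = 145200000 N.
δ = PL/ΣAE = -165000·1100/145200000 = -1.25 mm.

-1.25 mm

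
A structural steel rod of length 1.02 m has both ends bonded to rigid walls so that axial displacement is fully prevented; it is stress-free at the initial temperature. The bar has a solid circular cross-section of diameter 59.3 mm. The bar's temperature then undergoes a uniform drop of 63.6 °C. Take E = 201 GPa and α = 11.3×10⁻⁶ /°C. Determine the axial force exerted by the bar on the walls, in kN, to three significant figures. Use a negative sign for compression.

399 kN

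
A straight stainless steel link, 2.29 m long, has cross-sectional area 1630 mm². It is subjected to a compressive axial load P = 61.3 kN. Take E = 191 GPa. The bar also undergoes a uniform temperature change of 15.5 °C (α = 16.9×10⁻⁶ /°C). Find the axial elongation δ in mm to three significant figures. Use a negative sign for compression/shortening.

0.149 mm

δ_mech = NL/(AE) = -61300·2290/(1630·191000) = -0.4509 mm.
δ_thermal = αLΔT = 16.9e-6·2290·15.5 = 0.5999 mm.
δ = δ_mech + δ_thermal = 0.149 mm.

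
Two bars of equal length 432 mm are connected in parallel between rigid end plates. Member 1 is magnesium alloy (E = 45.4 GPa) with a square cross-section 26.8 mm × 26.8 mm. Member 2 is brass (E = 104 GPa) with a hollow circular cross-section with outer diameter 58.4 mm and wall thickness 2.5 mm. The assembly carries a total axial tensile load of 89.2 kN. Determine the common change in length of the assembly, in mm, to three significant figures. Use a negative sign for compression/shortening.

0.492 mm

A_1 = 718.2 mm².
A_2 = 439 mm².
Equal strain + equilibrium ⇒ each member carries load in proportion to AE: A₁E₁ = 32610000 N, A₂E₂ = 45660000 N, ΣAE = 78270000 N.
δ = PL/ΣAE = 89200·432/78270000 = 0.4923 mm.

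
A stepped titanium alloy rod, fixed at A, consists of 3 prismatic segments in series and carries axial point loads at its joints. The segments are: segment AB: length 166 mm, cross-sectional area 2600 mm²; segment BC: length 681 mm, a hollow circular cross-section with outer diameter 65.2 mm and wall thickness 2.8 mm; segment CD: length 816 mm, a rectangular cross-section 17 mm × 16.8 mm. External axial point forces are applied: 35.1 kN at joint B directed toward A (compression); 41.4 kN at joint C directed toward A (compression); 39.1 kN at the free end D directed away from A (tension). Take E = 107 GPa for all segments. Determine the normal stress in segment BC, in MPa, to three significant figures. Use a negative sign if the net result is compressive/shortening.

-4.19 MPa

Internal axial forces (sectioning from the free end, tension +): N_CD = 39.1 kN, N_BC = -2.3 kN, N_AB = -37.4 kN.
A_BC = 548.9 mm².
σ_BC = N_BC/A_BC = -2300/548.9 = -4.19 MPa.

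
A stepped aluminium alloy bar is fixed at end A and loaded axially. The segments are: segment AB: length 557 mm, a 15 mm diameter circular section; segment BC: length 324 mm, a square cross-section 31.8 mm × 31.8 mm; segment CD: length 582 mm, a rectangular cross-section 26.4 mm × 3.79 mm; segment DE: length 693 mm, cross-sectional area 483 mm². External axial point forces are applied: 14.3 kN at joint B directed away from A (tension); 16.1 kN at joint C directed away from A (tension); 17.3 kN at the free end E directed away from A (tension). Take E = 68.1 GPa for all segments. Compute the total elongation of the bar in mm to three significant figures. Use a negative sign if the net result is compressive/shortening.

4.21 mm

Internal axial forces (sectioning from the free end, tension +): N_DE = 17.3 kN, N_CD = 17.3 kN, N_BC = 33.4 kN, N_AB = 47.7 kN.
A_AB = 176.7 mm².
A_BC = 1011 mm².
A_CD = 100.1 mm².
δ_AB = 47700·557/(176.7·68100) = 2.208 mm
δ_BC = 33400·324/(1011·68100) = 0.1571 mm
δ_CD = 17300·582/(100.1·68100) = 1.478 mm
δ_DE = 17300·693/(483·68100) = 0.3645 mm
δ = Σδ_i = 4.207 mm.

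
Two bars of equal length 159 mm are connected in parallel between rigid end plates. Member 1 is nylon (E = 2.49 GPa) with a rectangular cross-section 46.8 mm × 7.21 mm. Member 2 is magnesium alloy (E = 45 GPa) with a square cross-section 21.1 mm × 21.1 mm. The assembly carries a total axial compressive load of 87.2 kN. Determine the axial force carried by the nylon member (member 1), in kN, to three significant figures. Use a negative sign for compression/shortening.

-3.51 kN

A_1 = 337.4 mm².
A_2 = 445.2 mm².
Equal strain + equilibrium ⇒ each member carries load in proportion to AE: A₁E₁ = 840200 N, A₂E₂ = 20030000 N, ΣAE = 20870000 N.
F₁ = P·A₁E₁/ΣAE = -87200·840200/20870000 = -3510 N.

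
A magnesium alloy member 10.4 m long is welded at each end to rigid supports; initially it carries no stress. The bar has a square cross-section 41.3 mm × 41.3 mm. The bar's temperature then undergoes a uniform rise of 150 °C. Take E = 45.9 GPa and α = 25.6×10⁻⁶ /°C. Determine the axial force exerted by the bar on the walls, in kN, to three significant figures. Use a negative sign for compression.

-301 kN

Free thermal expansion αLΔT = 25.6e-6 · 10400 · 150 = 39.94 mm.
The walls impose strain ε = −(39.94)/10400 = -3.8400e-03; σ = Eε = 45900 · -3.8400e-03 = -176.3 MPa.
Wall reaction R = σ·A = -176.3·1706 = -300600 N = -300.6 kN.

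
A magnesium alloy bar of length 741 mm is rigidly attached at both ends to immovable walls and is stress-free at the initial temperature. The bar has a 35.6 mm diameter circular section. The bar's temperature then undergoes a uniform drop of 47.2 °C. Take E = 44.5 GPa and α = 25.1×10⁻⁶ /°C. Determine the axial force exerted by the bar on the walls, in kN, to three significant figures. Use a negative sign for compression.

52.5 kN

Free thermal expansion αLΔT = 25.1e-6 · 741 · -47.2 = -0.8779 mm.
The walls impose strain ε = −(-0.8779)/741 = 1.1847e-03; σ = Eε = 44500 · 1.1847e-03 = 52.72 MPa.
Wall reaction R = σ·A = 52.72·995.4 = 52480 N = 52.48 kN.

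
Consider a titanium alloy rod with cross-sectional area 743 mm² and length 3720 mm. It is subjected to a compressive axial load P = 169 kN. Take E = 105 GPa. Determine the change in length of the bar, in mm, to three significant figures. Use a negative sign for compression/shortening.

δ_mech = NL/(AE) = -169000·3720/(743·105000) = -8.058 mm.

-8.06 mm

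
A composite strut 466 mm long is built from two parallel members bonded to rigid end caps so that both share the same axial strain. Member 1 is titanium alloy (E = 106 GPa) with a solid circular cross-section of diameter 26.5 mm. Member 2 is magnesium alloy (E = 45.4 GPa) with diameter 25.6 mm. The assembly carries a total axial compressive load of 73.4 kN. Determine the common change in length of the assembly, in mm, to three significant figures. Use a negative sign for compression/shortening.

-0.418 mm

A_1 = 551.5 mm².
A_2 = 514.7 mm².
Equal strain + equilibrium ⇒ each member carries load in proportion to AE: A₁E₁ = 58460000 N, A₂E₂ = 23370000 N, ΣAE = 81830000 N.
δ = PL/ΣAE = -73400·466/81830000 = -0.418 mm.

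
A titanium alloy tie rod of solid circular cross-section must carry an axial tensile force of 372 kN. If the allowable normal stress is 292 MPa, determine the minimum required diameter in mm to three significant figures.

Required area A ≥ P/σ_allow = 372000/292 = 1274 mm².
For a solid circular section, d ≥ √(4A/π) = 40.27 mm.

40.3 mm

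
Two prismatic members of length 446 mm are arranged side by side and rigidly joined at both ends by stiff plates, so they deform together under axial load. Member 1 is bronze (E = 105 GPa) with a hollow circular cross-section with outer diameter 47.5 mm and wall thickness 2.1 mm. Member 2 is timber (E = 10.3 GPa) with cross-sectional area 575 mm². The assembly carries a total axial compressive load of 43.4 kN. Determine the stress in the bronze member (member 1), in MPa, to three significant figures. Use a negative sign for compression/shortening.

-122 MPa

A_1 = 299.5 mm².
Equal strain + equilibrium ⇒ each member carries load in proportion to AE: A₁E₁ = 31450000 N, A₂E₂ = 5922000 N, ΣAE = 37370000 N.
σ₁ = P·E₁/ΣAE = -43400·105000/37370000 = -121.9 MPa.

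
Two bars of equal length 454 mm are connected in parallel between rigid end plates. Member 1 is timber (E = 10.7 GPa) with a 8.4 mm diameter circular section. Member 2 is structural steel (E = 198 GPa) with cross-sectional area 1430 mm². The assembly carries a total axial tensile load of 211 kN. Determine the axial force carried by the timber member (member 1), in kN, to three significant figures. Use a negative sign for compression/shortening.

0.441 kN

A_1 = 55.42 mm².
Equal strain + equilibrium ⇒ each member carries load in proportion to AE: A₁E₁ = 593000 N, A₂E₂ = 283100000 N, ΣAE = 283700000 N.
F₁ = P·A₁E₁/ΣAE = 211000·593000/283700000 = 441 N.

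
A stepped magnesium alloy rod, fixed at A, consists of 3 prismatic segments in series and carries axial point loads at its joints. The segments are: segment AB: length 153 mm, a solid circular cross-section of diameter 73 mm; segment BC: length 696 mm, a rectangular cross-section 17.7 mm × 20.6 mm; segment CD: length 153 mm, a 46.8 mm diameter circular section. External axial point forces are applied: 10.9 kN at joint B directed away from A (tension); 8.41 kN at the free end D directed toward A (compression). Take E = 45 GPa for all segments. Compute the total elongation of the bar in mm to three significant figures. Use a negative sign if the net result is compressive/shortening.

Internal axial forces (sectioning from the free end, tension +): N_CD = -8.41 kN, N_BC = -8.41 kN, N_AB = 2.49 kN.
A_AB = 4185 mm².
A_BC = 364.6 mm².
A_CD = 1720 mm².
δ_AB = 2490·153/(4185·45000) = 0.002023 mm
δ_BC = -8410·696/(364.6·45000) = -0.3567 mm
δ_CD = -8410·153/(1720·45000) = -0.01662 mm
δ = Σδ_i = -0.3713 mm.

-0.371 mm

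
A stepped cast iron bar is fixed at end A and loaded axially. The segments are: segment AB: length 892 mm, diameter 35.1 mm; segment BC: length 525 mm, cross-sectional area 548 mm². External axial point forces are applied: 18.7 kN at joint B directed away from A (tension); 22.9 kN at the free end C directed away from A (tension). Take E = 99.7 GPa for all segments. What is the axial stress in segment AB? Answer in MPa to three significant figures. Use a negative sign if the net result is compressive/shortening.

Internal axial forces (sectioning from the free end, tension +): N_BC = 22.9 kN, N_AB = 41.6 kN.
A_AB = 967.6 mm².
σ_AB = N_AB/A_AB = 41600/967.6 = 42.99 MPa.

43.0 MPa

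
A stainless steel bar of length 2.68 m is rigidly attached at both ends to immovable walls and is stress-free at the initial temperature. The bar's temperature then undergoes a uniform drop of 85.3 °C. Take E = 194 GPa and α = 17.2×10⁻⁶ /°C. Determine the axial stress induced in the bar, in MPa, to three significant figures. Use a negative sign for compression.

285 MPa

Free thermal expansion αLΔT = 17.2e-6 · 2680 · -85.3 = -3.932 mm.
The walls impose strain ε = −(-3.932)/2680 = 1.4672e-03; σ = Eε = 194000 · 1.4672e-03 = 284.6 MPa.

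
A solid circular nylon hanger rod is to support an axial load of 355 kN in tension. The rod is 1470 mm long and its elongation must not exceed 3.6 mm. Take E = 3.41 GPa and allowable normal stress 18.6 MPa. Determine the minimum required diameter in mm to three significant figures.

233 mm

Required area A ≥ P/σ_allow = 355000/18.6 = 19090 mm².
For a solid circular section, d ≥ √(4A/π) = 155.9 mm.
Elongation limit: A ≥ PL/(Eδ_allow) = 355000·1470/(3410·3.6) = 42510 mm² ⇒ d ≥ 232.6 mm.
The elongation limit governs.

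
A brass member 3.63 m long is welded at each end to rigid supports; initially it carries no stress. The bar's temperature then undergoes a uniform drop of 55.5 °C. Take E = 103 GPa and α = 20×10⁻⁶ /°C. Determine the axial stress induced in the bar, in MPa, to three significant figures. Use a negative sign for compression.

Free thermal expansion αLΔT = 20e-6 · 3630 · -55.5 = -4.029 mm.
The walls impose strain ε = −(-4.029)/3630 = 1.1100e-03; σ = Eε = 103000 · 1.1100e-03 = 114.3 MPa.

114 MPa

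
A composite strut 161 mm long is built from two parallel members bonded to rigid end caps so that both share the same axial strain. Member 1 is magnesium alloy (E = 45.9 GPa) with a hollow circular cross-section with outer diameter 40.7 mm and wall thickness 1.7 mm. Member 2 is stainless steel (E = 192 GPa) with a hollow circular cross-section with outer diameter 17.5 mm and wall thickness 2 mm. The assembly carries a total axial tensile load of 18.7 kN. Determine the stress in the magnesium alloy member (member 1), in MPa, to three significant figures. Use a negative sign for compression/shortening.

30.4 MPa

A_1 = 208.3 mm².
A_2 = 97.39 mm².
Equal strain + equilibrium ⇒ each member carries load in proportion to AE: A₁E₁ = 9560000 N, A₂E₂ = 18700000 N, ΣAE = 28260000 N.
σ₁ = P·E₁/ΣAE = 18700·45900/28260000 = 30.37 MPa.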